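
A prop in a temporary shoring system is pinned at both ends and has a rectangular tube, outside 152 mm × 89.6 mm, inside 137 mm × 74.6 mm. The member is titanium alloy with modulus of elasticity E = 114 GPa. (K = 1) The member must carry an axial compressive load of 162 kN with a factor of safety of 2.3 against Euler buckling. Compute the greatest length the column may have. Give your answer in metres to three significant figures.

L_max ≈ 3.63 m

Weak-axis I_min = (h_o·b_o³ − h_i·b_i³)/12 with b_o = 89.6, b_i = 74.60 mm (shorter outer/inner sides).
I_min = (152×89.6³ − 137.0×74.60³)/12 = 4.372×10^6 mm⁴
I = 4.372×10^-6 m⁴
Required critical load P_cr = n·P = 2.3 × 162 = 372.6 kN = 3.726×10^5 N
From P_cr = π²EI/(K·L)²:  L = (1/K)·√(π²EI/P_cr) = (1/1)·√(π²×1.14×10^11×4.372×10^-6/3.726×10^5)
L = 3.63 m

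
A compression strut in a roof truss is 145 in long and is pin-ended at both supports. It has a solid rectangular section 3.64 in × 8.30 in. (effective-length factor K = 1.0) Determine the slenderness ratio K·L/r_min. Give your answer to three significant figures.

Buckling occurs about the weak axis: I_min = h·b³/12 with b = 3.64 in (the shorter side).
I_min = 8.30×3.64³/12 = 33.36 in⁴
A = 30.21 in²;  r_min = √(I/A) = √(33.36/30.21) = 1.051 in
L_e = K·L = 1 × 145 = 145.0 in
λ = L_e / r_min = 145.00 / 1.051 = 138

λ ≈ 138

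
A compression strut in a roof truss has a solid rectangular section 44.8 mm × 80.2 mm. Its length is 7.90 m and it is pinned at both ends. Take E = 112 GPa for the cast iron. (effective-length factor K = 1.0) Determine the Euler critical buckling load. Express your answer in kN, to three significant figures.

P_cr ≈ 10.6 kN

Buckling occurs about the weak axis: I_min = h·b³/12 with b = 44.8 mm (the shorter side).
I_min = 80.2×44.8³/12 = 6.009×10^5 mm⁴
I = 6.009×10^5 mm⁴ = 6.009×10^-7 m⁴
Effective length L_e = K·L = 1 × 7.90 = 7.900 m
P_cr = π²EI / L_e² = π² × 112×10⁹ × 6.009×10^-7 / 7.900² = 1.064×10^4 N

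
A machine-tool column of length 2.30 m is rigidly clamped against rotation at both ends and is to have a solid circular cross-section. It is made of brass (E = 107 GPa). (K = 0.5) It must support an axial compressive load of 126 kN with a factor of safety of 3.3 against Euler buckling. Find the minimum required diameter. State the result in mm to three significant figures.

Required P_cr = n·P = 3.3 × 126 = 415.8 kN
L_e = K·L = 0.5 × 2.30 = 1.150 m
Required I = P_cr·L_e²/(π²E) = 4.158×10^5 × 1.150² / (π² × 1.07×10^11) = 5.207×10^-7 m⁴
I_req = 5.207×10^5 mm⁴
Solid circle: I = πd⁴/64  ⇒  d = (64I/π)^(1/4) = (64×5.207×10^5/π)^(1/4) = 57.1 mm

d ≈ 57.1 mm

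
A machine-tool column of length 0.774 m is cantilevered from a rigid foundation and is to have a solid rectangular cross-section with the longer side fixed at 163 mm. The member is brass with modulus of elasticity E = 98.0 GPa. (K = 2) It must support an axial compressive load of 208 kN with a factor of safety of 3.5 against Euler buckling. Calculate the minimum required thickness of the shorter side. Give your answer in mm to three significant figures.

Required P_cr = n·P = 3.5 × 208 = 728.0 kN
L_e = K·L = 2 × 0.774 = 1.548 m
Required I = P_cr·L_e²/(π²E) = 7.280×10^5 × 1.548² / (π² × 9.80×10^10) = 1.804×10^-6 m⁴
I_req = 1.804×10^6 mm⁴
Rectangle, weak axis: I_min = h·b³/12 with h = 163 mm fixed  ⇒  b = (12I/h)^(1/3) = 51.0 mm

b ≈ 51.0 mm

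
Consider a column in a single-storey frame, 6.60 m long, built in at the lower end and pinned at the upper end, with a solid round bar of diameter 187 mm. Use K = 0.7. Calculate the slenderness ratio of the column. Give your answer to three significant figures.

For a solid circle r = d/4 = 187/4 = 46.75 mm
L_e = K·L = 0.7 × 6.60 m = 4.620 m = 4620.0 mm
λ = L_e / r_min = 4620.0 / 46.75 = 98.8

λ ≈ 98.8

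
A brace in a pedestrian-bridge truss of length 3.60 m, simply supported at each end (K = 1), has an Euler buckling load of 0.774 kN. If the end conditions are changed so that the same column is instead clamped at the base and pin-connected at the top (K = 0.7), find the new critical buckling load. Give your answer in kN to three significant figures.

P_cr ∝ 1/K², so P_cr,new = P_cr,old × (K_old/K_new)² = 0.774 × (1/0.7)²
= 0.774 × 2.041 = 1.58 kN

P_cr ≈ 1.58 kN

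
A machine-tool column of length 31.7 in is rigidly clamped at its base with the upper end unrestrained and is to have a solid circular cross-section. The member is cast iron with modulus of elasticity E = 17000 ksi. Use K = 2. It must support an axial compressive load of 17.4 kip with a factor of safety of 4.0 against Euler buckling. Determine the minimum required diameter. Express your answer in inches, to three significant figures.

Required P_cr = n·P = 4.0 × 17.4 = 69.60 kip
L_e = K·L = 2 × 31.7 = 63.40 in
Required I = P_cr·L_e²/(π²E) = 6.960×10^4 × 63.40² / (π² × 1.70×10^7) = 1.667 in⁴
Solid circle: I = πd⁴/64  ⇒  d = (64I/π)^(1/4) = (64×1.667/π)^(1/4) = 2.41 in

d ≈ 2.41 in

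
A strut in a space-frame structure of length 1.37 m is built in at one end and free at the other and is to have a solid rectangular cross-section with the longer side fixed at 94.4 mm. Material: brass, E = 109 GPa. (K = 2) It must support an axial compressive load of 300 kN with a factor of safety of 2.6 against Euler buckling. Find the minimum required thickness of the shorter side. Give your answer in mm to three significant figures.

Required P_cr = n·P = 2.6 × 300 = 780.0 kN
L_e = K·L = 2 × 1.37 = 2.740 m
Required I = P_cr·L_e²/(π²E) = 7.800×10^5 × 2.740² / (π² × 1.09×10^11) = 5.443×10^-6 m⁴
I_req = 5.443×10^6 mm⁴
Rectangle, weak axis: I_min = h·b³/12 with h = 94.4 mm fixed  ⇒  b = (12I/h)^(1/3) = 88.4 mm

b ≈ 88.4 mm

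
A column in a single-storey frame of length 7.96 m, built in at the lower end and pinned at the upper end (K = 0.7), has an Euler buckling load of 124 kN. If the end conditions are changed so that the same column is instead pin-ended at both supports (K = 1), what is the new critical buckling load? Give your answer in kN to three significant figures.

P_cr ≈ 60.8 kN

P_cr ∝ 1/K², so P_cr,new = P_cr,old × (K_old/K_new)² = 124 × (0.7/1)²
= 124 × 0.4900 = 60.8 kN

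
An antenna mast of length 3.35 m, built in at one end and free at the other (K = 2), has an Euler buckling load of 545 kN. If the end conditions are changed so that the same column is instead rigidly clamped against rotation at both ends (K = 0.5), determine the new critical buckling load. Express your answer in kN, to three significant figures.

P_cr ≈ 8720 kN

P_cr ∝ 1/K², so P_cr,new = P_cr,old × (K_old/K_new)² = 545 × (2/0.5)²
= 545 × 16.00 = 8720 kN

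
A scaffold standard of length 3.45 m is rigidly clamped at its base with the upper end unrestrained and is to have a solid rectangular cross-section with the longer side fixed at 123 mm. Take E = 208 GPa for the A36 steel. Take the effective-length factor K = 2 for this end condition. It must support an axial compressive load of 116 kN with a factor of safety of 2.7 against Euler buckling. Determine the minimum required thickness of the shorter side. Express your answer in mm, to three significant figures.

b ≈ 89.2 mm

Required P_cr = n·P = 2.7 × 116 = 313.2 kN
L_e = K·L = 2 × 3.45 = 6.900 m
Required I = P_cr·L_e²/(π²E) = 3.132×10^5 × 6.900² / (π² × 2.08×10^11) = 7.264×10^-6 m⁴
I_req = 7.264×10^6 mm⁴
Rectangle, weak axis: I_min = h·b³/12 with h = 123 mm fixed  ⇒  b = (12I/h)^(1/3) = 89.2 mm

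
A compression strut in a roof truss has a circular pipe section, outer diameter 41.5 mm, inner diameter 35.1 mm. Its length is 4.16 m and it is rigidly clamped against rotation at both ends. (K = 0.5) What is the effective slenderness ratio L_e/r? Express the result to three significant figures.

d_o = 41.5 mm, d_i = 35.1 mm
I = π(d_o⁴ − d_i⁴)/64 = π(41.5⁴ − 35.10⁴)/64 = 7.109×10^4 mm⁴
A = 385.0 mm²;  r_min = √(I/A) = √(7.109×10^4/385.0) = 13.59 mm
L_e = K·L = 0.5 × 4.16 m = 2.080 m = 2080.0 mm
λ = L_e / r_min = 2080.0 / 13.59 = 153

λ ≈ 153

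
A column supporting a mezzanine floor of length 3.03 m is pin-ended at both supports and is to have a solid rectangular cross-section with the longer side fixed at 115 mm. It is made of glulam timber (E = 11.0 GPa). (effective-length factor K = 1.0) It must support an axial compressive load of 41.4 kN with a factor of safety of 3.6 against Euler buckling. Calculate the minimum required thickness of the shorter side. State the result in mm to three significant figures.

b ≈ 110 mm

Required P_cr = n·P = 3.6 × 41.4 = 149.0 kN
L_e = K·L = 1 × 3.03 = 3.030 m
Required I = P_cr·L_e²/(π²E) = 1.490×10^5 × 3.030² / (π² × 1.10×10^10) = 1.260×10^-5 m⁴
I_req = 1.260×10^7 mm⁴
Rectangle, weak axis: I_min = h·b³/12 with h = 115 mm fixed  ⇒  b = (12I/h)^(1/3) = 110 mm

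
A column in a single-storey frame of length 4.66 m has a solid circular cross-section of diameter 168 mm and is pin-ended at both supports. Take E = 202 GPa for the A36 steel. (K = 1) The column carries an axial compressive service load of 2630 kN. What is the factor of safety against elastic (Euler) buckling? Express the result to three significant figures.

n ≈ 1.36

I = πd⁴/64 = π×168⁴/64 = 3.910×10^7 mm⁴
I = 3.910×10^7 mm⁴ = 3.910×10^-5 m⁴
Effective length L_e = K·L = 1 × 4.66 = 4.660 m
P_cr = π²EI / L_e² = π² × 202×10⁹ × 3.910×10^-5 / 4.660² = 3.590×10^6 N
Factor of safety n = P_cr / P = 3589.9 / 2630 = 1.36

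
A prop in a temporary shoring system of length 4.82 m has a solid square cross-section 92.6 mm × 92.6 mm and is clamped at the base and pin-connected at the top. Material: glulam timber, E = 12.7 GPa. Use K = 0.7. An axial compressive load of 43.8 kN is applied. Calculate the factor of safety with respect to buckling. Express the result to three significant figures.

I = a⁴/12 = 92.6⁴/12 = 6.127×10^6 mm⁴
I = 6.127×10^6 mm⁴ = 6.127×10^-6 m⁴
Effective length L_e = K·L = 0.7 × 4.82 = 3.374 m
P_cr = π²EI / L_e² = π² × 12.7×10⁹ × 6.127×10^-6 / 3.374² = 6.746×10^4 N
Factor of safety n = P_cr / P = 67.465 / 43.8 = 1.54

n ≈ 1.54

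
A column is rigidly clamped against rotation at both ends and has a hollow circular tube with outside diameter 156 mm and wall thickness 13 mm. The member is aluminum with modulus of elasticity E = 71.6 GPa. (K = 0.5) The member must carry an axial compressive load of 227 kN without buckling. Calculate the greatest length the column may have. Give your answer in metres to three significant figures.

Inner diameter d_i = 156 − 2×13 = 130.0 mm
I = π(d_o⁴ − d_i⁴)/64 = π(156⁴ − 130.0⁴)/64 = 1.505×10^7 mm⁴
I = 1.505×10^-5 m⁴
At the buckling limit P_cr = P = 2.270×10^5 N
From P_cr = π²EI/(K·L)²:  L = (1/K)·√(π²EI/P_cr) = (1/0.5)·√(π²×7.16×10^10×1.505×10^-5/2.270×10^5)
L = 13.7 m

L_max ≈ 13.7 m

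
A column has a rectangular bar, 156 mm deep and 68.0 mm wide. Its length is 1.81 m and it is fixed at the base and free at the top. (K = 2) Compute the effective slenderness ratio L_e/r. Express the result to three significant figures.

λ ≈ 184

Buckling occurs about the weak axis: I_min = h·b³/12 with b = 68.0 mm (the shorter side).
I_min = 156×68.0³/12 = 4.088×10^6 mm⁴
A = 1.061×10^4 mm²;  r_min = √(I/A) = √(4.088×10^6/1.061×10^4) = 19.63 mm
L_e = K·L = 2 × 1.81 m = 3.620 m = 3620.0 mm
λ = L_e / r_min = 3620.0 / 19.63 = 184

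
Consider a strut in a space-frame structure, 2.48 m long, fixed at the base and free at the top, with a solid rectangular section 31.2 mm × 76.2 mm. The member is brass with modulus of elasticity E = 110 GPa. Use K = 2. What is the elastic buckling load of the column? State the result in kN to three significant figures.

P_cr ≈ 8.51 kN

Buckling occurs about the weak axis: I_min = h·b³/12 with b = 31.2 mm (the shorter side).
I_min = 76.2×31.2³/12 = 1.929×10^5 mm⁴
I = 1.929×10^5 mm⁴ = 1.929×10^-7 m⁴
Effective length L_e = K·L = 2 × 2.48 = 4.960 m
P_cr = π²EI / L_e² = π² × 110×10⁹ × 1.929×10^-7 / 4.960² = 8.511×10^3 N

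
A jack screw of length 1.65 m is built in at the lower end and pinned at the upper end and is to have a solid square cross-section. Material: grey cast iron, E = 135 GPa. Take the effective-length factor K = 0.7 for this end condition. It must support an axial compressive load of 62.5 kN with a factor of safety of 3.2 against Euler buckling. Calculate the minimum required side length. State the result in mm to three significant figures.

Required P_cr = n·P = 3.2 × 62.5 = 200.0 kN
L_e = K·L = 0.7 × 1.65 = 1.155 m
Required I = P_cr·L_e²/(π²E) = 2.000×10^5 × 1.155² / (π² × 1.35×10^11) = 2.002×10^-7 m⁴
I_req = 2.002×10^5 mm⁴
Solid square: I = a⁴/12  ⇒  a = (12I)^(1/4) = (12×2.002×10^5)^(1/4) = 39.4 mm

a ≈ 39.4 mm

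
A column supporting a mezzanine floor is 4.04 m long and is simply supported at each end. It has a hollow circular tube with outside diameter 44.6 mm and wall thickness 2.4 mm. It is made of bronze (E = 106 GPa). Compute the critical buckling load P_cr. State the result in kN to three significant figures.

Inner diameter d_i = 44.6 − 2×2.4 = 39.80 mm
I = π(d_o⁴ − d_i⁴)/64 = π(44.6⁴ − 39.80⁴)/64 = 7.106×10^4 mm⁴
I = 7.106×10^4 mm⁴ = 7.106×10^-8 m⁴
Effective length L_e = K·L = 1 × 4.04 = 4.040 m
P_cr = π²EI / L_e² = π² × 106×10⁹ × 7.106×10^-8 / 4.040² = 4.555×10^3 N

P_cr ≈ 4.55 kN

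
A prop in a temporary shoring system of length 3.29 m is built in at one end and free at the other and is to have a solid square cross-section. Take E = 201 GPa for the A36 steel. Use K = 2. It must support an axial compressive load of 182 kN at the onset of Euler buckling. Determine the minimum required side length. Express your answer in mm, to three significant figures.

L_e = K·L = 2 × 3.29 = 6.580 m
Required I = P_cr·L_e²/(π²E) = 1.820×10^5 × 6.580² / (π² × 2.01×10^11) = 3.972×10^-6 m⁴
I_req = 3.972×10^6 mm⁴
Solid square: I = a⁴/12  ⇒  a = (12I)^(1/4) = (12×3.972×10^6)^(1/4) = 83.1 mm

a ≈ 83.1 mm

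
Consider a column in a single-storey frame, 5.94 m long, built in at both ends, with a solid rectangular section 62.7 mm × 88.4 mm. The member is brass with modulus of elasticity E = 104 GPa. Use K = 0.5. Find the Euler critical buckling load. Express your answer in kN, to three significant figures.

Buckling occurs about the weak axis: I_min = h·b³/12 with b = 62.7 mm (the shorter side).
I_min = 88.4×62.7³/12 = 1.816×10^6 mm⁴
I = 1.816×10^6 mm⁴ = 1.816×10^-6 m⁴
Effective length L_e = K·L = 0.5 × 5.94 = 2.970 m
P_cr = π²EI / L_e² = π² × 104×10⁹ × 1.816×10^-6 / 2.970² = 2.113×10^5 N

P_cr ≈ 211 kN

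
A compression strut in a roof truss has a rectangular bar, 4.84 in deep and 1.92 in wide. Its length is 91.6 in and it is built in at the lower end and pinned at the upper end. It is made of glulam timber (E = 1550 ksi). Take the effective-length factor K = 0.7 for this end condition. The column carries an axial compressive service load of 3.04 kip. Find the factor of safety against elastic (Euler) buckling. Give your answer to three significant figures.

n ≈ 3.49

Buckling occurs about the weak axis: I_min = h·b³/12 with b = 1.92 in (the shorter side).
I_min = 4.84×1.92³/12 = 2.855 in⁴
Effective length L_e = K·L = 0.7 × 91.6 = 64.12 in
P_cr = π²EI / L_e² = π² × 1550×10³ × 2.855 / 64.12² = 1.062×10^4 lb
Factor of safety n = P_cr / P = 10.622 / 3.04 = 3.49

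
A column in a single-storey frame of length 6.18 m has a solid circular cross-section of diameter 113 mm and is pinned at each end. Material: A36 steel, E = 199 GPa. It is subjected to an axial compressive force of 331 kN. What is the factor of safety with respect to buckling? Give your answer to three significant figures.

n ≈ 1.24

I = πd⁴/64 = π×113⁴/64 = 8.004×10^6 mm⁴
I = 8.004×10^6 mm⁴ = 8.004×10^-6 m⁴
Effective length L_e = K·L = 1 × 6.18 = 6.180 m
P_cr = π²EI / L_e² = π² × 199×10⁹ × 8.004×10^-6 / 6.180² = 4.116×10^5 N
Factor of safety n = P_cr / P = 411.59 / 331 = 1.24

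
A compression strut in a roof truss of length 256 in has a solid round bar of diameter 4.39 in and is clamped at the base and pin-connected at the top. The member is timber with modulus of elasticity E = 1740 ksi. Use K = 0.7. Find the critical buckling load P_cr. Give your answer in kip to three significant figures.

P_cr ≈ 9.75 kip

I = πd⁴/64 = π×4.39⁴/64 = 18.23 in⁴
Effective length L_e = K·L = 0.7 × 256 = 179.2 in
P_cr = π²EI / L_e² = π² × 1740×10³ × 18.23 / 179.2² = 9.750×10^3 lb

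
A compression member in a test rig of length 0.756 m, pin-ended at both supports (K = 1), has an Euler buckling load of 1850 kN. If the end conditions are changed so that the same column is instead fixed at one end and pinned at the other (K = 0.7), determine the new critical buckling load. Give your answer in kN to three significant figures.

P_cr ≈ 3780 kN

P_cr ∝ 1/K², so P_cr,new = P_cr,old × (K_old/K_new)² = 1850 × (1/0.7)²
= 1850 × 2.041 = 3780 kN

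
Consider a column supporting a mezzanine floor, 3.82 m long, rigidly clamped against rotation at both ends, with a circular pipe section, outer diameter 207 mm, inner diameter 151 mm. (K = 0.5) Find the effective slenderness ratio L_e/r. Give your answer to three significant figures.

d_o = 207 mm, d_i = 151 mm
I = π(d_o⁴ − d_i⁴)/64 = π(207⁴ − 151.0⁴)/64 = 6.461×10^7 mm⁴
A = 1.575×10^4 mm²;  r_min = √(I/A) = √(6.461×10^7/1.575×10^4) = 64.06 mm
L_e = K·L = 0.5 × 3.82 m = 1.910 m = 1910.0 mm
λ = L_e / r_min = 1910.0 / 64.06 = 29.8

λ ≈ 29.8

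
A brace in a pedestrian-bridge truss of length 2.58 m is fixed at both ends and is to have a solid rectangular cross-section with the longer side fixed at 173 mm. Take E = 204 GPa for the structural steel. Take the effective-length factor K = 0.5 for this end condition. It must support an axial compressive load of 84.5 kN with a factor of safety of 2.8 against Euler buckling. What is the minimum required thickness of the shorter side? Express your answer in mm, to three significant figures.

b ≈ 23.8 mm

Required P_cr = n·P = 2.8 × 84.5 = 236.6 kN
L_e = K·L = 0.5 × 2.58 = 1.290 m
Required I = P_cr·L_e²/(π²E) = 2.366×10^5 × 1.290² / (π² × 2.04×10^11) = 1.956×10^-7 m⁴
I_req = 1.956×10^5 mm⁴
Rectangle, weak axis: I_min = h·b³/12 with h = 173 mm fixed  ⇒  b = (12I/h)^(1/3) = 23.8 mm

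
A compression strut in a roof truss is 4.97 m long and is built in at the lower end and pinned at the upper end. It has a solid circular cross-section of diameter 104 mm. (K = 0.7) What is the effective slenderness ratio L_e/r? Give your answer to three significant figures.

λ ≈ 134

I = πd⁴/64 = π×104⁴/64 = 5.743×10^6 mm⁴
A = 8.495×10^3 mm²;  r_min = √(I/A) = √(5.743×10^6/8.495×10^3) = 26.00 mm
L_e = K·L = 0.7 × 4.97 m = 3.479 m = 3479.0 mm
λ = L_e / r_min = 3479.0 / 26.00 = 134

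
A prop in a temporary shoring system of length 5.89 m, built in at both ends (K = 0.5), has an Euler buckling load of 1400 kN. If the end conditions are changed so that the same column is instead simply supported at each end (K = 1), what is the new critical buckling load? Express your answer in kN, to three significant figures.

P_cr ∝ 1/K², so P_cr,new = P_cr,old × (K_old/K_new)² = 1400 × (0.5/1)²
= 1400 × 0.2500 = 350 kN

P_cr ≈ 350 kN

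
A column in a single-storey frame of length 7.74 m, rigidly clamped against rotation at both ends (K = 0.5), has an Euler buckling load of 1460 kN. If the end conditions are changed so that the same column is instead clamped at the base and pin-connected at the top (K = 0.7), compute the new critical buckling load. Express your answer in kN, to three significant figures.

P_cr ∝ 1/K², so P_cr,new = P_cr,old × (K_old/K_new)² = 1460 × (0.5/0.7)²
= 1460 × 0.5102 = 745 kN

P_cr ≈ 745 kN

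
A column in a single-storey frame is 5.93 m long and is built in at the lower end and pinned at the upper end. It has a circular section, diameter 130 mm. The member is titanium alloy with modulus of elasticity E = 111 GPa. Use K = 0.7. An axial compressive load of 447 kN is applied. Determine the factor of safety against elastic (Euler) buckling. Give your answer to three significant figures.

I = πd⁴/64 = π×130⁴/64 = 1.402×10^7 mm⁴
I = 1.402×10^7 mm⁴ = 1.402×10^-5 m⁴
Effective length L_e = K·L = 0.7 × 5.93 = 4.151 m
P_cr = π²EI / L_e² = π² × 111×10⁹ × 1.402×10^-5 / 4.151² = 8.914×10^5 N
Factor of safety n = P_cr / P = 891.38 / 447 = 1.99

n ≈ 1.99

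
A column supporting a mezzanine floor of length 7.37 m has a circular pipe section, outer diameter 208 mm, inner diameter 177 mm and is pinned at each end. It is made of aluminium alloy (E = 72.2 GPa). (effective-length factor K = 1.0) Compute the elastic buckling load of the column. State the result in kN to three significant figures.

P_cr ≈ 573 kN

d_o = 208 mm, d_i = 177 mm
I = π(d_o⁴ − d_i⁴)/64 = π(208⁴ − 177.0⁴)/64 = 4.370×10^7 mm⁴
I = 4.370×10^7 mm⁴ = 4.370×10^-5 m⁴
Effective length L_e = K·L = 1 × 7.37 = 7.370 m
P_cr = π²EI / L_e² = π² × 72.2×10⁹ × 4.370×10^-5 / 7.370² = 5.733×10^5 N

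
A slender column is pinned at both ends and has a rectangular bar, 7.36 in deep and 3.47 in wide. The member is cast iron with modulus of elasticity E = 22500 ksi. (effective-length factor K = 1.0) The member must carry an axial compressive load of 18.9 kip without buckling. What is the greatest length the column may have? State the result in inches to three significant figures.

Buckling occurs about the weak axis: I_min = h·b³/12 with b = 3.47 in (the shorter side).
I_min = 7.36×3.47³/12 = 25.63 in⁴
At the buckling limit P_cr = P = 1.890×10^4 lb
From P_cr = π²EI/(K·L)²:  L = (1/K)·√(π²EI/P_cr) = (1/1)·√(π²×2.25×10^7×25.63/1.890×10^4)
L = 549 in

L_max ≈ 549 in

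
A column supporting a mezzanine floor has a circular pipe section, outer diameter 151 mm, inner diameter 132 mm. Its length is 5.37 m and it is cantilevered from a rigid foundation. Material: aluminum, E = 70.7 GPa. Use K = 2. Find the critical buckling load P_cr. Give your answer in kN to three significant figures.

d_o = 151 mm, d_i = 132 mm
I = π(d_o⁴ − d_i⁴)/64 = π(151⁴ − 132.0⁴)/64 = 1.062×10^7 mm⁴
I = 1.062×10^7 mm⁴ = 1.062×10^-5 m⁴
Effective length L_e = K·L = 2 × 5.37 = 10.74 m
P_cr = π²EI / L_e² = π² × 70.7×10⁹ × 1.062×10^-5 / 10.74² = 6.423×10^4 N

P_cr ≈ 64.2 kN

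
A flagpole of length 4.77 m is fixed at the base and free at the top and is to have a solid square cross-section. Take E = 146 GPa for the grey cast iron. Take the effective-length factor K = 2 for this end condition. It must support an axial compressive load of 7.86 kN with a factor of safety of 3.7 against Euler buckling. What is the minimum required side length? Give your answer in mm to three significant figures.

Required P_cr = n·P = 3.7 × 7.86 = 29.08 kN
L_e = K·L = 2 × 4.77 = 9.540 m
Required I = P_cr·L_e²/(π²E) = 2.908×10^4 × 9.540² / (π² × 1.46×10^11) = 1.837×10^-6 m⁴
I_req = 1.837×10^6 mm⁴
Solid square: I = a⁴/12  ⇒  a = (12I)^(1/4) = (12×1.837×10^6)^(1/4) = 68.5 mm

a ≈ 68.5 mm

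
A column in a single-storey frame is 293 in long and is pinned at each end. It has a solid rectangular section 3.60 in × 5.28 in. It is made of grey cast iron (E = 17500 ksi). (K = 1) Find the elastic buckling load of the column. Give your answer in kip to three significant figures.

P_cr ≈ 41.3 kip

Buckling occurs about the weak axis: I_min = h·b³/12 with b = 3.60 in (the shorter side).
I_min = 5.28×3.60³/12 = 20.53 in⁴
Effective length L_e = K·L = 1 × 293 = 293.0 in
P_cr = π²EI / L_e² = π² × 17500×10³ × 20.53 / 293.0² = 4.130×10^4 lb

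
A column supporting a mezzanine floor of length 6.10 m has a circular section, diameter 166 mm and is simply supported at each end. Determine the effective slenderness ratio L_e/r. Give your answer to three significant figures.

λ ≈ 147

I = πd⁴/64 = π×166⁴/64 = 3.727×10^7 mm⁴
A = 2.164×10^4 mm²;  r_min = √(I/A) = √(3.727×10^7/2.164×10^4) = 41.50 mm
L_e = K·L = 1 × 6.10 m = 6.100 m = 6100.0 mm
λ = L_e / r_min = 6100.0 / 41.50 = 147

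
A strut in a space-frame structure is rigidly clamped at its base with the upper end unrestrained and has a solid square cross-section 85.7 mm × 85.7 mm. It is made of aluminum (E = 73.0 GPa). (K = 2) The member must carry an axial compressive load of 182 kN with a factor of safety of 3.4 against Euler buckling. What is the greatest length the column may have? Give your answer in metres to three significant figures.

I = a⁴/12 = 85.7⁴/12 = 4.495×10^6 mm⁴
I = 4.495×10^-6 m⁴
Required critical load P_cr = n·P = 3.4 × 182 = 618.8 kN = 6.188×10^5 N
From P_cr = π²EI/(K·L)²:  L = (1/K)·√(π²EI/P_cr) = (1/2)·√(π²×7.30×10^10×4.495×10^-6/6.188×10^5)
L = 1.14 m

L_max ≈ 1.14 m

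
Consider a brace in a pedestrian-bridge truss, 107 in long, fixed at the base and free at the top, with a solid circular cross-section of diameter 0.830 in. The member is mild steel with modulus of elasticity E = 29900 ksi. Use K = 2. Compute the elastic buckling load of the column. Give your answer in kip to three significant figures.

I = πd⁴/64 = π×0.830⁴/64 = 2.330×10^-2 in⁴
Effective length L_e = K·L = 2 × 107 = 214.0 in
P_cr = π²EI / L_e² = π² × 29900×10³ × 2.330×10^-2 / 214.0² = 150.1 lb

P_cr ≈ 0.150 kip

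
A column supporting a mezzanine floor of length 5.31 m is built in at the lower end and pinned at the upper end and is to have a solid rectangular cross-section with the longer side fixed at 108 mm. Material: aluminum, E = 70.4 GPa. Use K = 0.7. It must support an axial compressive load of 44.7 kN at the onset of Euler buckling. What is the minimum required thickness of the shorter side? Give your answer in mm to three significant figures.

b ≈ 46.2 mm

L_e = K·L = 0.7 × 5.31 = 3.717 m
Required I = P_cr·L_e²/(π²E) = 4.470×10^4 × 3.717² / (π² × 7.04×10^10) = 8.888×10^-7 m⁴
I_req = 8.888×10^5 mm⁴
Rectangle, weak axis: I_min = h·b³/12 with h = 108 mm fixed  ⇒  b = (12I/h)^(1/3) = 46.2 mm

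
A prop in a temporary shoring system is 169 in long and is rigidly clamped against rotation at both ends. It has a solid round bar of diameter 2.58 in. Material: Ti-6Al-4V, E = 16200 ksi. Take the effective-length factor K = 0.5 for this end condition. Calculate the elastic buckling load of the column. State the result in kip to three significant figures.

P_cr ≈ 48.7 kip

I = πd⁴/64 = π×2.58⁴/64 = 2.175 in⁴
Effective length L_e = K·L = 0.5 × 169 = 84.50 in
P_cr = π²EI / L_e² = π² × 16200×10³ × 2.175 / 84.50² = 4.870×10^4 lb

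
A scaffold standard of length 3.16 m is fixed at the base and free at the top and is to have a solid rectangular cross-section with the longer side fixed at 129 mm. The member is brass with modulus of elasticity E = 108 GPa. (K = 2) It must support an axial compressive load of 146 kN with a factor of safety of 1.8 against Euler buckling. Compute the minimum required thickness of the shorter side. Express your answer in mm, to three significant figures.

b ≈ 97.1 mm

Required P_cr = n·P = 1.8 × 146 = 262.8 kN
L_e = K·L = 2 × 3.16 = 6.320 m
Required I = P_cr·L_e²/(π²E) = 2.628×10^5 × 6.320² / (π² × 1.08×10^11) = 9.848×10^-6 m⁴
I_req = 9.848×10^6 mm⁴
Rectangle, weak axis: I_min = h·b³/12 with h = 129 mm fixed  ⇒  b = (12I/h)^(1/3) = 97.1 mm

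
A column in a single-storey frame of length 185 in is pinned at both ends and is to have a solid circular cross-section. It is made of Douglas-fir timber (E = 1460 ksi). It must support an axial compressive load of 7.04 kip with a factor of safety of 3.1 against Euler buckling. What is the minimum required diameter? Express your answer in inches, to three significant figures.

d ≈ 5.70 in

Required P_cr = n·P = 3.1 × 7.04 = 21.82 kip
L_e = K·L = 1 × 185 = 185.0 in
Required I = P_cr·L_e²/(π²E) = 2.182×10^4 × 185.0² / (π² × 1.46×10^6) = 51.84 in⁴
Solid circle: I = πd⁴/64  ⇒  d = (64I/π)^(1/4) = (64×51.84/π)^(1/4) = 5.70 in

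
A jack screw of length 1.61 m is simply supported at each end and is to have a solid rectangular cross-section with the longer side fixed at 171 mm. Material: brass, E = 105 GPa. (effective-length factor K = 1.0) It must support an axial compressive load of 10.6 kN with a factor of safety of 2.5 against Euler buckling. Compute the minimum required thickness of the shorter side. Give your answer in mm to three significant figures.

b ≈ 16.7 mm

Required P_cr = n·P = 2.5 × 10.6 = 26.50 kN
L_e = K·L = 1 × 1.61 = 1.610 m
Required I = P_cr·L_e²/(π²E) = 2.650×10^4 × 1.610² / (π² × 1.05×10^11) = 6.628×10^-8 m⁴
I_req = 6.628×10^4 mm⁴
Rectangle, weak axis: I_min = h·b³/12 with h = 171 mm fixed  ⇒  b = (12I/h)^(1/3) = 16.7 mm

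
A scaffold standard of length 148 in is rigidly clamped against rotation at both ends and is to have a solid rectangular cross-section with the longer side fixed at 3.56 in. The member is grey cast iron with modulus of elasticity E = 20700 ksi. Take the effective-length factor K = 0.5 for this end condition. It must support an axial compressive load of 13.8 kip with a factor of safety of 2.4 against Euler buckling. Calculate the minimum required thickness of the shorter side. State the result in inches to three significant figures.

Required P_cr = n·P = 2.4 × 13.8 = 33.12 kip
L_e = K·L = 0.5 × 148 = 74.00 in
Required I = P_cr·L_e²/(π²E) = 3.312×10^4 × 74.00² / (π² × 2.07×10^7) = 0.8877 in⁴
Rectangle, weak axis: I_min = h·b³/12 with h = 3.56 in fixed  ⇒  b = (12I/h)^(1/3) = 1.44 in

b ≈ 1.44 in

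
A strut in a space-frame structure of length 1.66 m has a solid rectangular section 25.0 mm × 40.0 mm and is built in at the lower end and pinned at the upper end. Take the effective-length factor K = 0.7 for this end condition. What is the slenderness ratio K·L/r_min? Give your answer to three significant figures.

λ ≈ 161

For a rectangle r_min = b/√12 = 25.0/√12 = 7.217 mm
L_e = K·L = 0.7 × 1.66 m = 1.162 m = 1162.0 mm
λ = L_e / r_min = 1162.0 / 7.217 = 161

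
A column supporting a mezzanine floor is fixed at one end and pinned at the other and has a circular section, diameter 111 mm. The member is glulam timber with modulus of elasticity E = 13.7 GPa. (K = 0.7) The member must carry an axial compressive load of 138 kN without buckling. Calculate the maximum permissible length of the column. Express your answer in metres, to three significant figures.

L_max ≈ 3.86 m

I = πd⁴/64 = π×111⁴/64 = 7.452×10^6 mm⁴
I = 7.452×10^-6 m⁴
At the buckling limit P_cr = P = 1.380×10^5 N
From P_cr = π²EI/(K·L)²:  L = (1/K)·√(π²EI/P_cr) = (1/0.7)·√(π²×1.37×10^10×7.452×10^-6/1.380×10^5)
L = 3.86 m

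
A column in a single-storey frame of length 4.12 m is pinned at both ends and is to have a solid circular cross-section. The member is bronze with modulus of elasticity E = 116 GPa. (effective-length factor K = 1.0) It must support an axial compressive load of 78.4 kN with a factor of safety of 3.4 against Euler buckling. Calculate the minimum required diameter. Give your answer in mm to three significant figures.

d ≈ 94.7 mm

Required P_cr = n·P = 3.4 × 78.4 = 266.6 kN
L_e = K·L = 1 × 4.12 = 4.120 m
Required I = P_cr·L_e²/(π²E) = 2.666×10^5 × 4.120² / (π² × 1.16×10^11) = 3.952×10^-6 m⁴
I_req = 3.952×10^6 mm⁴
Solid circle: I = πd⁴/64  ⇒  d = (64I/π)^(1/4) = (64×3.952×10^6/π)^(1/4) = 94.7 mm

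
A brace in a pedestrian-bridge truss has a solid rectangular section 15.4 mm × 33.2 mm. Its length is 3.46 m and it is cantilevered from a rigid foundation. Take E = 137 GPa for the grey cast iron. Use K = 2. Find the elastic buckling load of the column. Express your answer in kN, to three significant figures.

Buckling occurs about the weak axis: I_min = h·b³/12 with b = 15.4 mm (the shorter side).
I_min = 33.2×15.4³/12 = 1.010×10^4 mm⁴
I = 1.010×10^4 mm⁴ = 1.010×10^-8 m⁴
Effective length L_e = K·L = 2 × 3.46 = 6.920 m
P_cr = π²EI / L_e² = π² × 137×10⁹ × 1.010×10^-8 / 6.920² = 285.3 N

P_cr ≈ 0.285 kN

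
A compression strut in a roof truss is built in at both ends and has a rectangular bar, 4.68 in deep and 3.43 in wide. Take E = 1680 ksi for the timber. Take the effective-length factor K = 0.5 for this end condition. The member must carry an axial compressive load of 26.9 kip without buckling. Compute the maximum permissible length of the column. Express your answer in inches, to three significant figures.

Buckling occurs about the weak axis: I_min = h·b³/12 with b = 3.43 in (the shorter side).
I_min = 4.68×3.43³/12 = 15.74 in⁴
At the buckling limit P_cr = P = 2.690×10^4 lb
From P_cr = π²EI/(K·L)²:  L = (1/K)·√(π²EI/P_cr) = (1/0.5)·√(π²×1.68×10^6×15.74/2.690×10^4)
L = 197 in

L_max ≈ 197 in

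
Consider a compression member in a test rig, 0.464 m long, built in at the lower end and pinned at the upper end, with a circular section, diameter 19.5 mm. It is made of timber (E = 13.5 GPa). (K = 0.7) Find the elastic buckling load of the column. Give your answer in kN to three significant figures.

P_cr ≈ 8.96 kN

I = πd⁴/64 = π×19.5⁴/64 = 7.098×10^3 mm⁴
I = 7.098×10^3 mm⁴ = 7.098×10^-9 m⁴
Effective length L_e = K·L = 0.7 × 0.464 = 0.3248 m
P_cr = π²EI / L_e² = π² × 13.5×10⁹ × 7.098×10^-9 / 0.3248² = 8.964×10^3 N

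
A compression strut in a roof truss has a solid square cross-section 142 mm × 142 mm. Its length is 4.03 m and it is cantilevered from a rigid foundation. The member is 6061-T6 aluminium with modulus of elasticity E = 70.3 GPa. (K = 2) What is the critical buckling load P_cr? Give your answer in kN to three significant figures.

I = a⁴/12 = 142⁴/12 = 3.388×10^7 mm⁴
I = 3.388×10^7 mm⁴ = 3.388×10^-5 m⁴
Effective length L_e = K·L = 2 × 4.03 = 8.060 m
P_cr = π²EI / L_e² = π² × 70.3×10⁹ × 3.388×10^-5 / 8.060² = 3.619×10^5 N

P_cr ≈ 362 kN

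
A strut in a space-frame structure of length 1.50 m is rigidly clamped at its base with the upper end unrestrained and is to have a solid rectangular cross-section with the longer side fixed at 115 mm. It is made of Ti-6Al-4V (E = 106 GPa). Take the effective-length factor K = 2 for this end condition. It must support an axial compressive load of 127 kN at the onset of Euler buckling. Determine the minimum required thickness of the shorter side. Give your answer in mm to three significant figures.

b ≈ 48.5 mm

L_e = K·L = 2 × 1.50 = 3.000 m
Required I = P_cr·L_e²/(π²E) = 1.270×10^5 × 3.000² / (π² × 1.06×10^11) = 1.093×10^-6 m⁴
I_req = 1.093×10^6 mm⁴
Rectangle, weak axis: I_min = h·b³/12 with h = 115 mm fixed  ⇒  b = (12I/h)^(1/3) = 48.5 mm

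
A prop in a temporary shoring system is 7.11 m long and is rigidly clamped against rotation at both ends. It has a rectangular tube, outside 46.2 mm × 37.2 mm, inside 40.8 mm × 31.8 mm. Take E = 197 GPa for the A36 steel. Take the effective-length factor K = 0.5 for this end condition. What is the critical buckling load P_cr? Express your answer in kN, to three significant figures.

P_cr ≈ 13.7 kN

Weak-axis I_min = (h_o·b_o³ − h_i·b_i³)/12 with b_o = 37.2, b_i = 31.80 mm (shorter outer/inner sides).
I_min = (46.2×37.2³ − 40.80×31.80³)/12 = 8.886×10^4 mm⁴
I = 8.886×10^4 mm⁴ = 8.886×10^-8 m⁴
Effective length L_e = K·L = 0.5 × 7.11 = 3.555 m
P_cr = π²EI / L_e² = π² × 197×10⁹ × 8.886×10^-8 / 3.555² = 1.367×10^4 N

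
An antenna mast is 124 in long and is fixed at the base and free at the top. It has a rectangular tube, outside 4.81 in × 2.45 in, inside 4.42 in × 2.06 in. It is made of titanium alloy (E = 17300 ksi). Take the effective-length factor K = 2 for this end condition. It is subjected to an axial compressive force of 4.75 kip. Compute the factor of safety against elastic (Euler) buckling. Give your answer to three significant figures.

n ≈ 1.56

Weak-axis I_min = (h_o·b_o³ − h_i·b_i³)/12 with b_o = 2.45, b_i = 2.060 in (shorter outer/inner sides).
I_min = (4.81×2.45³ − 4.420×2.060³)/12 = 2.675 in⁴
Effective length L_e = K·L = 2 × 124 = 248.0 in
P_cr = π²EI / L_e² = π² × 17300×10³ × 2.675 / 248.0² = 7.426×10^3 lb
Factor of safety n = P_cr / P = 7.4256 / 4.75 = 1.56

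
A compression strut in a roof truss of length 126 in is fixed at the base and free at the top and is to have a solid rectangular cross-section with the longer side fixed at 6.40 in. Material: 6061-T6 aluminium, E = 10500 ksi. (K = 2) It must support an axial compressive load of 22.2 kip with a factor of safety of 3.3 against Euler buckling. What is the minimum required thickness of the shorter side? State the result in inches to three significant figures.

b ≈ 4.38 in

Required P_cr = n·P = 3.3 × 22.2 = 73.26 kip
L_e = K·L = 2 × 126 = 252.0 in
Required I = P_cr·L_e²/(π²E) = 7.326×10^4 × 252.0² / (π² × 1.05×10^7) = 44.89 in⁴
Rectangle, weak axis: I_min = h·b³/12 with h = 6.40 in fixed  ⇒  b = (12I/h)^(1/3) = 4.38 in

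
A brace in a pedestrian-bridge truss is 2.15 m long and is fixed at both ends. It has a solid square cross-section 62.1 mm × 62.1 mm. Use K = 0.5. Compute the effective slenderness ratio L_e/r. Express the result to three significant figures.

λ ≈ 60.0

For a square r = a/√12 = 62.1/√12 = 17.93 mm
L_e = K·L = 0.5 × 2.15 m = 1.075 m = 1075.0 mm
λ = L_e / r_min = 1075.0 / 17.93 = 60.0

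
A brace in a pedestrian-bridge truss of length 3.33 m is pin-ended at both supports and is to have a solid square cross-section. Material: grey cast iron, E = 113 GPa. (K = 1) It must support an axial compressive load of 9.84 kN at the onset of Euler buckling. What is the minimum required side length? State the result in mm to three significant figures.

L_e = K·L = 1 × 3.33 = 3.330 m
Required I = P_cr·L_e²/(π²E) = 9.840×10^3 × 3.330² / (π² × 1.13×10^11) = 9.784×10^-8 m⁴
I_req = 9.784×10^4 mm⁴
Solid square: I = a⁴/12  ⇒  a = (12I)^(1/4) = (12×9.784×10^4)^(1/4) = 32.9 mm

a ≈ 32.9 mm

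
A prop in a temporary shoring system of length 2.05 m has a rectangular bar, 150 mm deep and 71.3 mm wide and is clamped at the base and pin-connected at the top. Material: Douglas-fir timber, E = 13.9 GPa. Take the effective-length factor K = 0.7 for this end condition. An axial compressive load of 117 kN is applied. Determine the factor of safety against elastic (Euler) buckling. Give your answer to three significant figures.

Buckling occurs about the weak axis: I_min = h·b³/12 with b = 71.3 mm (the shorter side).
I_min = 150×71.3³/12 = 4.531×10^6 mm⁴
I = 4.531×10^6 mm⁴ = 4.531×10^-6 m⁴
Effective length L_e = K·L = 0.7 × 2.05 = 1.435 m
P_cr = π²EI / L_e² = π² × 13.9×10⁹ × 4.531×10^-6 / 1.435² = 3.018×10^5 N
Factor of safety n = P_cr / P = 301.85 / 117 = 2.58

n ≈ 2.58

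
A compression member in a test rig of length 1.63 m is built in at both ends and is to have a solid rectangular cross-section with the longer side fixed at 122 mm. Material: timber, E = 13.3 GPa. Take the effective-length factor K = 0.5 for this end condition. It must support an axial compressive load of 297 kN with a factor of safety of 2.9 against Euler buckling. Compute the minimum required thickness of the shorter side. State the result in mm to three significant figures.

Required P_cr = n·P = 2.9 × 297 = 861.3 kN
L_e = K·L = 0.5 × 1.63 = 0.8150 m
Required I = P_cr·L_e²/(π²E) = 8.613×10^5 × 0.8150² / (π² × 1.33×10^10) = 4.358×10^-6 m⁴
I_req = 4.358×10^6 mm⁴
Rectangle, weak axis: I_min = h·b³/12 with h = 122 mm fixed  ⇒  b = (12I/h)^(1/3) = 75.4 mm

b ≈ 75.4 mm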